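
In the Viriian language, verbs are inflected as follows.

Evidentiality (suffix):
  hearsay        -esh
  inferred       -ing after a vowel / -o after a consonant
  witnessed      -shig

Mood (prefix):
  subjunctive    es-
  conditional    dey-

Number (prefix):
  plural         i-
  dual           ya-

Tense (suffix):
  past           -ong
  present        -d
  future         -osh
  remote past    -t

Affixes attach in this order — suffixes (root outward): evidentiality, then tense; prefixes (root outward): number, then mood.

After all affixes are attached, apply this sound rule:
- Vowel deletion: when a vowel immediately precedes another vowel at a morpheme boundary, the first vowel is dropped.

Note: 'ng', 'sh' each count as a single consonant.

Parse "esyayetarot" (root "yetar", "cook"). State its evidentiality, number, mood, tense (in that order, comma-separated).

inferred, dual, subjunctive, remote past

Segment: es-ya-yetar-o-t.
evidentiality: -ing/o → inferred.
number: ya- → dual.
mood: es- → subjunctive.
tense: -t → remote past.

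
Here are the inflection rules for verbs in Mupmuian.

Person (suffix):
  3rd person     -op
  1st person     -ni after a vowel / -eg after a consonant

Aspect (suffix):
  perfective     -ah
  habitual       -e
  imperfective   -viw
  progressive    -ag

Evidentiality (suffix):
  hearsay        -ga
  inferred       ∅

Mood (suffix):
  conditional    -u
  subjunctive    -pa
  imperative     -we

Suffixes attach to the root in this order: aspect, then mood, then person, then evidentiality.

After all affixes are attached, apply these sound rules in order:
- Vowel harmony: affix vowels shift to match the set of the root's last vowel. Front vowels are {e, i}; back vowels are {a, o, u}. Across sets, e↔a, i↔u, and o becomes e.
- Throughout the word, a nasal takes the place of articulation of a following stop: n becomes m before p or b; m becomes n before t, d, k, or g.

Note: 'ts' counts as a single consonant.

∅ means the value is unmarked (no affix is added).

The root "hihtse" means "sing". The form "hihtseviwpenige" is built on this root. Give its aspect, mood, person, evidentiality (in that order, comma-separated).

Segment: hihtse-viw-pa-ni-ga.
aspect: -viw → imperfective.
mood: -pa → subjunctive.
person: -ni/eg → 1st person.
evidentiality: -ga → hearsay.

imperfective, subjunctive, 1st person, hearsay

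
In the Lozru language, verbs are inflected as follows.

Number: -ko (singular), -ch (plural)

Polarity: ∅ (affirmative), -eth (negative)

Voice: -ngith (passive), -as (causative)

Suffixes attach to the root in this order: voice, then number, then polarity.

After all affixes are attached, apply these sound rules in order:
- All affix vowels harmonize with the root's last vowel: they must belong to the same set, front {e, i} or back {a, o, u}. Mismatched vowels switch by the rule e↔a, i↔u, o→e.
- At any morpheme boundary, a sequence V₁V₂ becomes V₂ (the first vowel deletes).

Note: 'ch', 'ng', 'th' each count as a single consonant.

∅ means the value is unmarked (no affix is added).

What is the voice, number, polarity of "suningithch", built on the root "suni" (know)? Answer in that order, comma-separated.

Segment: suni-ngith-ch.
voice: -ngith → passive.
number: -ch → plural.
polarity: ∅ → affirmative.

passive, plural, affirmative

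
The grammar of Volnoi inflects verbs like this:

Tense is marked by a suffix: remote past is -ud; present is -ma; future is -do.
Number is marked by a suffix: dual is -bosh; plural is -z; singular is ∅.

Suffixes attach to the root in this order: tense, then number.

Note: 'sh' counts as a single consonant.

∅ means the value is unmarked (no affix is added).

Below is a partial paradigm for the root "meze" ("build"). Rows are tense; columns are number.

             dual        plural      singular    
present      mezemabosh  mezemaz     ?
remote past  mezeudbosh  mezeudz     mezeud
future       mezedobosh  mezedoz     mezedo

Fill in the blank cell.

Attach tense present -ma → mezema.
number = singular: zero marking, form stays mezema.

mezema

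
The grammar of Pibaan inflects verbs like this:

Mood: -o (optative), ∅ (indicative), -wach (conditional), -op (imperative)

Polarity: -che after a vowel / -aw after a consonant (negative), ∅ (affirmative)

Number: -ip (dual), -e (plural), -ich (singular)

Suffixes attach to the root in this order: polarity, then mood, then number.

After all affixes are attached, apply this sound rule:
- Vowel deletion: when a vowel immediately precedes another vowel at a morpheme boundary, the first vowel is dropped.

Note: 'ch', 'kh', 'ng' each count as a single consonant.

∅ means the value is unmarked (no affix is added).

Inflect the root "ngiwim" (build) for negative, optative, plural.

Attach polarity negative -aw (after consonant 'm') → ngiwimaw.
Attach mood optative -o → ngiwimawo.
Attach number plural -e → ngiwimawoe.
Apply vowel deletion: ngiwimawoe → ngiwimawe.

ngiwimawe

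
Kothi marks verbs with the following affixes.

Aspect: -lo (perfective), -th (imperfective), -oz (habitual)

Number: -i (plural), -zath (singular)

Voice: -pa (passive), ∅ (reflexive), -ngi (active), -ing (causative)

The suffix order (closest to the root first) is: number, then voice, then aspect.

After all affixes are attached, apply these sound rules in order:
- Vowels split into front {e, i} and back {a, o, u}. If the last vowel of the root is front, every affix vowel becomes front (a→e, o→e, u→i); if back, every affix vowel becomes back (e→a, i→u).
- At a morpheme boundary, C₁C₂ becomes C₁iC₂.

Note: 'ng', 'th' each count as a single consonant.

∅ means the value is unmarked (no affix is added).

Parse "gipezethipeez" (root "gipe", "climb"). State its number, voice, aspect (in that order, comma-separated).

Segment: gipe-zath-pa-oz.
number: -zath → singular.
voice: -pa → passive.
aspect: -oz → habitual.

singular, passive, habitual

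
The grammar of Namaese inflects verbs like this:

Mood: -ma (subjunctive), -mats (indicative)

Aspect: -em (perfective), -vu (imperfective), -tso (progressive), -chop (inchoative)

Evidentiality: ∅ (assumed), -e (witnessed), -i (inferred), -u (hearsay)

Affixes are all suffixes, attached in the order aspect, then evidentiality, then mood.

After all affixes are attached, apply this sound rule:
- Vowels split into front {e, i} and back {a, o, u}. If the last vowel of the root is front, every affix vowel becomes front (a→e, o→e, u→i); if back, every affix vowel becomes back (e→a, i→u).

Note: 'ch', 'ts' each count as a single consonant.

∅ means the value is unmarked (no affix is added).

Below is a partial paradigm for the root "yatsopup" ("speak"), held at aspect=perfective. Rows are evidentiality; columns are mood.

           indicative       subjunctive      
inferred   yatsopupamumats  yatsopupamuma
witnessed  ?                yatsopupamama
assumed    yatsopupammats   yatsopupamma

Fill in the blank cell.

Attach aspect perfective -em → yatsopupem.
Attach evidentiality witnessed -e → yatsopupeme.
Attach mood indicative -mats → yatsopupememats.
Apply vowel harmony: yatsopupememats → yatsopupamamats.

yatsopupamamats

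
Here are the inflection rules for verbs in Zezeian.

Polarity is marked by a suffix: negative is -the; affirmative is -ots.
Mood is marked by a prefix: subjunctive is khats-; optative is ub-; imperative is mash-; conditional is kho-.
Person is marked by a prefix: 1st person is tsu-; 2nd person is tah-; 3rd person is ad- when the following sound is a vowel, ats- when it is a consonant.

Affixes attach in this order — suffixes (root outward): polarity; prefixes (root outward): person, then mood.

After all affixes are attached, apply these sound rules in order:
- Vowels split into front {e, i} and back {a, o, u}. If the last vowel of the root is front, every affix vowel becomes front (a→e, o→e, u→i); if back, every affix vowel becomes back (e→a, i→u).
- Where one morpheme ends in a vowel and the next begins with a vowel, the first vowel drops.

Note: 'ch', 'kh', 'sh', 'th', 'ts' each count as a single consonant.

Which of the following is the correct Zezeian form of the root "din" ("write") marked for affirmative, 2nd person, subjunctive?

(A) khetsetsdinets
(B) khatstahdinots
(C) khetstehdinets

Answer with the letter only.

Attach polarity affirmative -ots → dinots.
Attach person 2nd person tah- → tahdinots.
Attach mood subjunctive khats- → khatstahdinots.
Apply vowel harmony: khatstahdinots → khetstehdinets.
Vowel deletion: no change.
So the correct form is khetstehdinets, option (C).
(A) khetsetsdinets is wrong: it uses 3rd person instead of 2nd person for person.
(B) khatstahdinots is wrong: it fails to apply the sound rule(s).

C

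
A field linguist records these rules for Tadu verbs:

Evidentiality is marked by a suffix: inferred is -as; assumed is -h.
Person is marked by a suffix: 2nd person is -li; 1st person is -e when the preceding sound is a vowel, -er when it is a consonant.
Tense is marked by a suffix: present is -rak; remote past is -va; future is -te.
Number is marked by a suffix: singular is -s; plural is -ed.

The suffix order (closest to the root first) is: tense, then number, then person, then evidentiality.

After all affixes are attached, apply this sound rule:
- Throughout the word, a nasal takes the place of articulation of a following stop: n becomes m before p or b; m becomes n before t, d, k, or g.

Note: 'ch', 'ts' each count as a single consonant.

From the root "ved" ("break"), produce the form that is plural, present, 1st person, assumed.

vedrakederh

Attach tense present -rak → vedrak.
Attach number plural -ed → vedraked.
Attach person 1st person -er (after consonant 'd') → vedrakeder.
Attach evidentiality assumed -h → vedrakederh.
Nasal assimilation: no change.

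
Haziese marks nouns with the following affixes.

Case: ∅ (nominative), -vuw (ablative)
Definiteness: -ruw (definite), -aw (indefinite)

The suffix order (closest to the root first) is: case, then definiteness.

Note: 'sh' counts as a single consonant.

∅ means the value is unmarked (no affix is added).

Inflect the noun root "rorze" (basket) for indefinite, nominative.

rorzeaw

case = nominative: zero marking, form stays rorze.
Attach definiteness indefinite -aw → rorzeaw.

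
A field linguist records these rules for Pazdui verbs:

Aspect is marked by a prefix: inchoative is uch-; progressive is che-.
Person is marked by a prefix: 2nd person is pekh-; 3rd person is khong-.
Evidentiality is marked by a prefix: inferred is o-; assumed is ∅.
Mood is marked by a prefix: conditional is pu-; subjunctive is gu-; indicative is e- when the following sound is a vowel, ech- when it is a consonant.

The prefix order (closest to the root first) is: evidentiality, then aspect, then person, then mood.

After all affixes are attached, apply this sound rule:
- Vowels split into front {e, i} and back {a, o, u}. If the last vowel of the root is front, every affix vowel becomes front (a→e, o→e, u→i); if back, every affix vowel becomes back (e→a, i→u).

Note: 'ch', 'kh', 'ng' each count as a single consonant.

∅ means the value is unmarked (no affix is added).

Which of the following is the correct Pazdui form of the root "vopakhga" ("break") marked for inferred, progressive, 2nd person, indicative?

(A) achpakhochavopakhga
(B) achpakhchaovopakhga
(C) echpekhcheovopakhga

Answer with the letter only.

Attach evidentiality inferred o- → ovopakhga.
Attach aspect progressive che- → cheovopakhga.
Attach person 2nd person pekh- → pekhcheovopakhga.
Attach mood indicative ech- (before consonant 'p') → echpekhcheovopakhga.
Apply vowel harmony: echpekhcheovopakhga → achpakhchaovopakhga.
So the correct form is achpakhchaovopakhga, option (B).
(C) echpekhcheovopakhga is wrong: it fails to apply the sound rule(s).
(A) achpakhochavopakhga is wrong: it has the affixes in the wrong order.

B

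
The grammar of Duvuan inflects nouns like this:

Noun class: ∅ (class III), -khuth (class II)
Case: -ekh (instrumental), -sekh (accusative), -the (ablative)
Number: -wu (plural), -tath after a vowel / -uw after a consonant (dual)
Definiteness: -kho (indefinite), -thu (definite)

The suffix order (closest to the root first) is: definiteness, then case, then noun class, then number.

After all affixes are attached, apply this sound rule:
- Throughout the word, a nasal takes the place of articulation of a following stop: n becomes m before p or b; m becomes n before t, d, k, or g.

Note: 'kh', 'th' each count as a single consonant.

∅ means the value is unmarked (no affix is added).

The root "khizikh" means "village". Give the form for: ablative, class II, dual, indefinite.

Attach definiteness indefinite -kho → khizikhkho.
Attach case ablative -the → khizikhkhothe.
Attach noun class class II -khuth → khizikhkhothekhuth.
Attach number dual -uw (after consonant 'th') → khizikhkhothekhuthuw.
Nasal assimilation: no change.

khizikhkhothekhuthuw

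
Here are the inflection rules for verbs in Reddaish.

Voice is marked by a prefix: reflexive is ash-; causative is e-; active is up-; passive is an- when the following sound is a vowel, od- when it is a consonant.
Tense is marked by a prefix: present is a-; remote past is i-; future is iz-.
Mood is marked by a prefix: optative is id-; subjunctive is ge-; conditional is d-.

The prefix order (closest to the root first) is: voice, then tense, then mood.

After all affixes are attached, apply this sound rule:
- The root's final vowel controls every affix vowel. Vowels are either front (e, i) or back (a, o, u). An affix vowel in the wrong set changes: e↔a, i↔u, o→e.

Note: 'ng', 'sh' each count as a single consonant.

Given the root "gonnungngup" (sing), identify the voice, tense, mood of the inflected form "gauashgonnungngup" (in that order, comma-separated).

reflexive, remote past, subjunctive

Segment: ge-i-ash-gonnungngup.
voice: ash- → reflexive.
tense: i- → remote past.
mood: ge- → subjunctive.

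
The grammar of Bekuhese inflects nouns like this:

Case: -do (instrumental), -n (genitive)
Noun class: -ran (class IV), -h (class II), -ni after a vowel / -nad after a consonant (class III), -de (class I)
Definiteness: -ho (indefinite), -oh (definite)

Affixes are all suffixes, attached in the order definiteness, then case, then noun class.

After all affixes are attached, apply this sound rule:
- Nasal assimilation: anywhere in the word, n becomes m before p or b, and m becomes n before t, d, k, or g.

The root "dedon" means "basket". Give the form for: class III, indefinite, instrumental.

Attach definiteness indefinite -ho → dedonho.
Attach case instrumental -do → dedonhodo.
Attach noun class class III -ni (after vowel 'o') → dedonhodoni.
Nasal assimilation: no change.

dedonhodoni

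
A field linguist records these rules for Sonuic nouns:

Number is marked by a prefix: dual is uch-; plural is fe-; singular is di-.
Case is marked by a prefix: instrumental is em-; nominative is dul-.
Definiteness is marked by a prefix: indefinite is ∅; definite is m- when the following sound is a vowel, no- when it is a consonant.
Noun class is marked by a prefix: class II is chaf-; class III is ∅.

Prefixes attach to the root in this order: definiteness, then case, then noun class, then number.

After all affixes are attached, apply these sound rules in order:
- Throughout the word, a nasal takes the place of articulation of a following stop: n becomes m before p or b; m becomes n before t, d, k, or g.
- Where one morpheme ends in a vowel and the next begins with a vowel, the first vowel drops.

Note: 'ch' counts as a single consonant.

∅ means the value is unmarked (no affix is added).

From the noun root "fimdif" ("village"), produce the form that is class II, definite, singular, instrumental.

dichafemnofindif

Attach definiteness definite no- (before consonant 'f') → nofimdif.
Attach case instrumental em- → emnofimdif.
Attach noun class class II chaf- → chafemnofimdif.
Attach number singular di- → dichafemnofimdif.
Apply nasal assimilation: dichafemnofimdif → dichafemnofindif.
Vowel deletion: no change.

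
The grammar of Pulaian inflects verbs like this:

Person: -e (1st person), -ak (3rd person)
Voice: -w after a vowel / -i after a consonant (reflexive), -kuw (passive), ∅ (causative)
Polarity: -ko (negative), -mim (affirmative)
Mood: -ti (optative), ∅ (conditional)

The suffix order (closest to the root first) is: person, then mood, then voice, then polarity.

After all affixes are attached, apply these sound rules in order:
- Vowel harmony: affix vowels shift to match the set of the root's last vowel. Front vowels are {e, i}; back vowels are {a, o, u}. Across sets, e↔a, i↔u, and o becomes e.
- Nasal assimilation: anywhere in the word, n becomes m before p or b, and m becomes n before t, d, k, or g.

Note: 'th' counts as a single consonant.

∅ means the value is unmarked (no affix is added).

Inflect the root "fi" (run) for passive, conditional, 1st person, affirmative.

fiekiwmim

Attach person 1st person -e → fie.
mood = conditional: zero marking, form stays fie.
Attach voice passive -kuw → fiekuw.
Attach polarity affirmative -mim → fiekuwmim.
Apply vowel harmony: fiekuwmim → fiekiwmim.
Nasal assimilation: no change.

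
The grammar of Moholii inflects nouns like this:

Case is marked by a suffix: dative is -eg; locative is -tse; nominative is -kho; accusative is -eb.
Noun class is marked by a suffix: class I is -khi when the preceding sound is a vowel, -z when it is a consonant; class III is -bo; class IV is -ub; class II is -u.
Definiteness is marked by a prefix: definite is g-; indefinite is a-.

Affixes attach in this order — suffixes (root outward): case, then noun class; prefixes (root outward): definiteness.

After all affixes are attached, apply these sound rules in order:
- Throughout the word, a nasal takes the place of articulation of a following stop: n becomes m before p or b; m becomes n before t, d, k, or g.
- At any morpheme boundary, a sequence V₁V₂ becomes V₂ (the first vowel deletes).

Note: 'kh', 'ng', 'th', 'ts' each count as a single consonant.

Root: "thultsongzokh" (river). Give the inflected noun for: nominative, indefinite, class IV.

athultsongzokhkhub

Attach definiteness indefinite a- → athultsongzokh.
Attach case nominative -kho → athultsongzokhkho.
Attach noun class class IV -ub → athultsongzokhkhoub.
Nasal assimilation: no change.
Apply vowel deletion: athultsongzokhkhoub → athultsongzokhkhub.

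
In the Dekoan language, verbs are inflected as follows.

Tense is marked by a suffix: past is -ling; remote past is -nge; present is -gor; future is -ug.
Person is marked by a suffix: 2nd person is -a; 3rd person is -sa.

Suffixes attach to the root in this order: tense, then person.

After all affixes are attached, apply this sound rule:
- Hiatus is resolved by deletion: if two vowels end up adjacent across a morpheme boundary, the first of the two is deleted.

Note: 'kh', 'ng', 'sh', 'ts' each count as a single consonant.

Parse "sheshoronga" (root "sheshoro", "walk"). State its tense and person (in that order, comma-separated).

Segment: sheshoro-nge-a.
tense: -nge → remote past.
person: -a → 2nd person.

remote past, 2nd person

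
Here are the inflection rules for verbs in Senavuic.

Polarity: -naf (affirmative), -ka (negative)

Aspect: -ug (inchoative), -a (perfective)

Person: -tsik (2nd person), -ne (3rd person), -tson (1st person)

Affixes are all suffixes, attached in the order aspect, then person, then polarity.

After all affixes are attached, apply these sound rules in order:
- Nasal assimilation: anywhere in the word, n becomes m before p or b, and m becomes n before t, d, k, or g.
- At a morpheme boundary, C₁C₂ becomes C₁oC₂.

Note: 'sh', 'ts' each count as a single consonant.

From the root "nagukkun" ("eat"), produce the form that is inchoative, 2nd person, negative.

nagukkunugotsikoka

Attach aspect inchoative -ug → nagukkunug.
Attach person 2nd person -tsik → nagukkunugtsik.
Attach polarity negative -ka → nagukkunugtsikka.
Nasal assimilation: no change.
Apply epenthesis: nagukkunugtsikka → nagukkunugotsikoka.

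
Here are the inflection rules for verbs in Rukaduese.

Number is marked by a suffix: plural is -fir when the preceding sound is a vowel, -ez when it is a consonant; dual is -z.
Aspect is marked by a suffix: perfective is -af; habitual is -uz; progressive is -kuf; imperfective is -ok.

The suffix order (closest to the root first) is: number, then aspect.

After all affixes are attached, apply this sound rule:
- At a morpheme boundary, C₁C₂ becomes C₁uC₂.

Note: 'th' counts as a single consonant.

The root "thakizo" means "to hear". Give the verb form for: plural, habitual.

thakizofiruz

Attach number plural -fir (after vowel 'o') → thakizofir.
Attach aspect habitual -uz → thakizofiruz.
Epenthesis: no change.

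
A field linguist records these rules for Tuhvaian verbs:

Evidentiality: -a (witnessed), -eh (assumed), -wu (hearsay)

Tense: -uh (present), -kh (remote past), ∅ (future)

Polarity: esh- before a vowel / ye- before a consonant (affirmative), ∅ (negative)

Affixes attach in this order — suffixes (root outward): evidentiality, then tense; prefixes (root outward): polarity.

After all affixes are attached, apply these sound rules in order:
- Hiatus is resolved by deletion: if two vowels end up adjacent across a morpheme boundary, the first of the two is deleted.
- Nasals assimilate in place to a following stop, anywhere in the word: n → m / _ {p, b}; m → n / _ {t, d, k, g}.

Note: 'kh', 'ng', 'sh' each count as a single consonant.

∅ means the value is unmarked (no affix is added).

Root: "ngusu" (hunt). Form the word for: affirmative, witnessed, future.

Attach evidentiality witnessed -a → ngusua.
Attach polarity affirmative ye- (before consonant 'ng') → yengusua.
tense = future: zero marking, form stays yengusua.
Apply vowel deletion: yengusua → yengusa.
Nasal assimilation: no change.

yengusa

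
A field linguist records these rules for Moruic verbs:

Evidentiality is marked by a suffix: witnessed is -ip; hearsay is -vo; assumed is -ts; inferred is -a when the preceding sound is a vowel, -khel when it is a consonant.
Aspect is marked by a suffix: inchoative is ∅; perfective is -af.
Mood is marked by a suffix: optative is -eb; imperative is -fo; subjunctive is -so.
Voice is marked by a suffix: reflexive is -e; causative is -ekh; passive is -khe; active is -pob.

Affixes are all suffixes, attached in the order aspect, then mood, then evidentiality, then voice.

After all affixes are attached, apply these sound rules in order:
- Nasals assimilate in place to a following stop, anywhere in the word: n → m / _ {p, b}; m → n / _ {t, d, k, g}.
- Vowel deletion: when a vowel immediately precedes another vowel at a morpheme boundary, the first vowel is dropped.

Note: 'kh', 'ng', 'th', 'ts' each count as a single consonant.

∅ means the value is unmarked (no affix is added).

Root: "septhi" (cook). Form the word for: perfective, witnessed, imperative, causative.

septhaffipekh

Attach aspect perfective -af → septhiaf.
Attach mood imperative -fo → septhiaffo.
Attach evidentiality witnessed -ip → septhiaffoip.
Attach voice causative -ekh → septhiaffoipekh.
Nasal assimilation: no change.
Apply vowel deletion: septhiaffoipekh → septhaffipekh.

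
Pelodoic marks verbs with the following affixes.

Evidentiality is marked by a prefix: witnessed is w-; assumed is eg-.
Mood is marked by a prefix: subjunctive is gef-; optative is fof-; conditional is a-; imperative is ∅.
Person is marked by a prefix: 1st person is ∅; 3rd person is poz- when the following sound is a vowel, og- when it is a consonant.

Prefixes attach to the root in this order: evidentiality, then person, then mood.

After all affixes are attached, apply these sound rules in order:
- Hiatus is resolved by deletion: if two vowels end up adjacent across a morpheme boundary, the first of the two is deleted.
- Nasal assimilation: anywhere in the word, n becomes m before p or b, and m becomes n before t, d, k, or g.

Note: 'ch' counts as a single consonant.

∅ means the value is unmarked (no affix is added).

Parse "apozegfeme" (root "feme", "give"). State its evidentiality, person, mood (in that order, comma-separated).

assumed, 3rd person, conditional

Segment: a-poz-eg-feme.
evidentiality: eg- → assumed.
person: poz/og- → 3rd person.
mood: a- → conditional.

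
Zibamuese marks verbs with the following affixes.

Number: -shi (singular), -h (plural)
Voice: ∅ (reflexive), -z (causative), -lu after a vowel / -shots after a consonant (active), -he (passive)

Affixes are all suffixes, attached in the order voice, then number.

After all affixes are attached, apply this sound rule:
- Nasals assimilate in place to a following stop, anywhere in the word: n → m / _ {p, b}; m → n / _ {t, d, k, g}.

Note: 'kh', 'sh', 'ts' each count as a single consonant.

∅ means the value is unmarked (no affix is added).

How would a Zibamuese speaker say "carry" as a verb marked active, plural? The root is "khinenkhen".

khinenkhenshotsh

Attach voice active -shots (after consonant 'n') → khinenkhenshots.
Attach number plural -h → khinenkhenshotsh.
Nasal assimilation: no change.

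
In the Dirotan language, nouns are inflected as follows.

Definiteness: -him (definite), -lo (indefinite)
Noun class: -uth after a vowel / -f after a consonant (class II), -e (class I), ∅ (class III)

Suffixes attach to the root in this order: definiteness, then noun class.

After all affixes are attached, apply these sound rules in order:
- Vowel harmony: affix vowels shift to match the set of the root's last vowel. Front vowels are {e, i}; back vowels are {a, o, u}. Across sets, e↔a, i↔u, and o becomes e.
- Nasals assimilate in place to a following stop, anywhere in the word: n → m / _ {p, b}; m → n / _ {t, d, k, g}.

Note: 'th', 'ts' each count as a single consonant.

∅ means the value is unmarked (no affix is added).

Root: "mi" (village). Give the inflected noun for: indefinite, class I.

Attach definiteness indefinite -lo → milo.
Attach noun class class I -e → miloe.
Apply vowel harmony: miloe → milee.
Nasal assimilation: no change.

milee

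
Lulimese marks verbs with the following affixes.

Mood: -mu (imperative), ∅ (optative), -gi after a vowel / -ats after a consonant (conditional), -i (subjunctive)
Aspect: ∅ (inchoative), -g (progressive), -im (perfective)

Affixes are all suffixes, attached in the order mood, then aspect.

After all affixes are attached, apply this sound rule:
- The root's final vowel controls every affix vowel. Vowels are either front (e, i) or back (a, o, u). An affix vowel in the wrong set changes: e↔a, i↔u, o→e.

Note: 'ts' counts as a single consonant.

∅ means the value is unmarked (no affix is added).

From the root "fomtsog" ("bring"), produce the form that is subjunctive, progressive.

Attach mood subjunctive -i → fomtsogi.
Attach aspect progressive -g → fomtsogig.
Apply vowel harmony: fomtsogig → fomtsogug.

fomtsogug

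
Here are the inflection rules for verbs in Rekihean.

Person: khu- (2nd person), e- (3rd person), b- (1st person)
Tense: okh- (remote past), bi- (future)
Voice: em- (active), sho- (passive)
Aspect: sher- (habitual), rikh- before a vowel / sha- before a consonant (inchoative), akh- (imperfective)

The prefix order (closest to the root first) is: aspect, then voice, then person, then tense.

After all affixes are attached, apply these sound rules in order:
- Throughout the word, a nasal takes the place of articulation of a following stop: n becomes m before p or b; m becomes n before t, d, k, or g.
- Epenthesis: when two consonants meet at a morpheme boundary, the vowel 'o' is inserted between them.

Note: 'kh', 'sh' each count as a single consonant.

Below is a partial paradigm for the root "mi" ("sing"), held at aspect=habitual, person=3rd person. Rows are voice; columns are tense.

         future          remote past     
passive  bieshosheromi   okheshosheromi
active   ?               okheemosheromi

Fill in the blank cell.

bieemosheromi

Attach aspect habitual sher- → shermi.
Attach voice active em- → emshermi.
Attach person 3rd person e- → eemshermi.
Attach tense future bi- → bieemshermi.
Nasal assimilation: no change.
Apply epenthesis: bieemshermi → bieemosheromi.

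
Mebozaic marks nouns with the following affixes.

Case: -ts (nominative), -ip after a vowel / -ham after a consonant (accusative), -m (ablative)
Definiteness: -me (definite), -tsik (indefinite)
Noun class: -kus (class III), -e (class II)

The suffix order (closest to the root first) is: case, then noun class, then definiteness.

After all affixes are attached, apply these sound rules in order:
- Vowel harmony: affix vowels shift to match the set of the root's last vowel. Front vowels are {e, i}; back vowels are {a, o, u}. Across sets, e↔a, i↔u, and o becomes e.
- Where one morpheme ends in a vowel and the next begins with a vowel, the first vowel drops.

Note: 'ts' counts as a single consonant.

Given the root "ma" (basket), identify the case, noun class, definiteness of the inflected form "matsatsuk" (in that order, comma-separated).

Segment: ma-ts-e-tsik.
case: -ts → nominative.
noun class: -e → class II.
definiteness: -tsik → indefinite.

nominative, class II, indefinite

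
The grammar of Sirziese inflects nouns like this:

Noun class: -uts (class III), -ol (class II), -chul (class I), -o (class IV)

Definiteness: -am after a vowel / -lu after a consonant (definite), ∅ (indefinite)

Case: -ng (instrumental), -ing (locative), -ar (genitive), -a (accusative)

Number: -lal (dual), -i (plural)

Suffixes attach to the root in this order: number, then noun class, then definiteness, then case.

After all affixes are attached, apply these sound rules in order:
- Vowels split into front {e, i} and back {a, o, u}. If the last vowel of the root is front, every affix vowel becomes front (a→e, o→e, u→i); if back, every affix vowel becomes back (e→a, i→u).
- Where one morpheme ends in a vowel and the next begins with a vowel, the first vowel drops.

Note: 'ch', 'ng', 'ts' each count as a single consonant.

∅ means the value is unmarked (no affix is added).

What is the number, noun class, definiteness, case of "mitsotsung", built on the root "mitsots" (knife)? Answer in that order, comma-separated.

Segment: mitsots-i-o-ing.
number: -i → plural.
noun class: -o → class IV.
definiteness: ∅ → indefinite.
case: -ing → locative.

plural, class IV, indefinite, locative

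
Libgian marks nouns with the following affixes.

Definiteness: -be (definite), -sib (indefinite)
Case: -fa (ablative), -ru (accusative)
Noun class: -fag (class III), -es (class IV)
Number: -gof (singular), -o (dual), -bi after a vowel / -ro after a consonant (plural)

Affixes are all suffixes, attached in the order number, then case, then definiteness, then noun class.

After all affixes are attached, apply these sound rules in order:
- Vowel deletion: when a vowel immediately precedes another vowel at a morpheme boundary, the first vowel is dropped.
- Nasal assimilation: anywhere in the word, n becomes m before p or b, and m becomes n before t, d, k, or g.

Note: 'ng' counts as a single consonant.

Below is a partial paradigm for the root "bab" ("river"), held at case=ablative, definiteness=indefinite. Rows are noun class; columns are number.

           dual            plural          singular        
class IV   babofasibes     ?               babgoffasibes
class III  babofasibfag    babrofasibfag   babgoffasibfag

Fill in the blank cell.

babrofasibes

Attach number plural -ro (after consonant 'b') → babro.
Attach case ablative -fa → babrofa.
Attach definiteness indefinite -sib → babrofasib.
Attach noun class class IV -es → babrofasibes.
Vowel deletion: no change.
Nasal assimilation: no change.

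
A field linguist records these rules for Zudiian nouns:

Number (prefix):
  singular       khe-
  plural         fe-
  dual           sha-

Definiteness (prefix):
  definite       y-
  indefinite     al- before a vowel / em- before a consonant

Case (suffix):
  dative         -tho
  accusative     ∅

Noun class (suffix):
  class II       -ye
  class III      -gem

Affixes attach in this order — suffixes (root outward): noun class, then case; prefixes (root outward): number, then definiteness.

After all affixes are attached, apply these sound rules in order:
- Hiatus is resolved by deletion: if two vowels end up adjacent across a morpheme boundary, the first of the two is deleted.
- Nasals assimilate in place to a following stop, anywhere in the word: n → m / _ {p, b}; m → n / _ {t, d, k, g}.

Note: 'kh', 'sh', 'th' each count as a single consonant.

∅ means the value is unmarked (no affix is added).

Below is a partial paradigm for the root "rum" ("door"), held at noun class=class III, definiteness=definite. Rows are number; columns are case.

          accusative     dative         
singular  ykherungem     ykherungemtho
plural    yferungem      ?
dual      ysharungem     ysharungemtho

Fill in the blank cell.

Attach noun class class III -gem → rumgem.
Attach case dative -tho → rumgemtho.
Attach number plural fe- → ferumgemtho.
Attach definiteness definite y- → yferumgemtho.
Vowel deletion: no change.
Apply nasal assimilation: yferumgemtho → yferungemtho.

yferungemtho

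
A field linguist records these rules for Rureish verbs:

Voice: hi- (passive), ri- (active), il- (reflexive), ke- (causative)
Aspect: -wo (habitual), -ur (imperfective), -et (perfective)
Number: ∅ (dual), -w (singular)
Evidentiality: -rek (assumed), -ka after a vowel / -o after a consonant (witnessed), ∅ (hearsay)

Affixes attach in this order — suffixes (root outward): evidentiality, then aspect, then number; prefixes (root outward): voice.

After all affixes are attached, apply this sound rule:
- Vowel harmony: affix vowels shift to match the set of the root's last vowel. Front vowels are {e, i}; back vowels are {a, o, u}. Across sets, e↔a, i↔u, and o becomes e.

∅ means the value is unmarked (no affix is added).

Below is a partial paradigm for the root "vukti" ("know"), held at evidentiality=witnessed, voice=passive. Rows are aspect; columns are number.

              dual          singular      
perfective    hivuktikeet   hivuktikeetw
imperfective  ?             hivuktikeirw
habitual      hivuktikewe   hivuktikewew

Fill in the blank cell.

Attach evidentiality witnessed -ka (after vowel 'i') → vuktika.
Attach aspect imperfective -ur → vuktikaur.
Attach voice passive hi- → hivuktikaur.
number = dual: zero marking, form stays hivuktikaur.
Apply vowel harmony: hivuktikaur → hivuktikeir.

hivuktikeir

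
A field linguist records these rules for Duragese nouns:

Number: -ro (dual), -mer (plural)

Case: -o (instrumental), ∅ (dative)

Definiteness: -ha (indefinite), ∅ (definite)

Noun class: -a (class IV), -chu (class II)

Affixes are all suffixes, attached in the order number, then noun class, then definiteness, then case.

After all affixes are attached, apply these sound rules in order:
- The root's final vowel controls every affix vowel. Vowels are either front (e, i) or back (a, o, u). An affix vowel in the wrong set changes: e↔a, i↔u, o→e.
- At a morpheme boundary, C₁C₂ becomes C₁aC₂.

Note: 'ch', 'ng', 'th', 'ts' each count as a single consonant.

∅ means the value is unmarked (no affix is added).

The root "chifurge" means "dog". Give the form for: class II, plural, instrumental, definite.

chifurgemerachie

Attach number plural -mer → chifurgemer.
Attach noun class class II -chu → chifurgemerchu.
definiteness = definite: zero marking, form stays chifurgemerchu.
Attach case instrumental -o → chifurgemerchuo.
Apply vowel harmony: chifurgemerchuo → chifurgemerchie.
Apply epenthesis: chifurgemerchie → chifurgemerachie.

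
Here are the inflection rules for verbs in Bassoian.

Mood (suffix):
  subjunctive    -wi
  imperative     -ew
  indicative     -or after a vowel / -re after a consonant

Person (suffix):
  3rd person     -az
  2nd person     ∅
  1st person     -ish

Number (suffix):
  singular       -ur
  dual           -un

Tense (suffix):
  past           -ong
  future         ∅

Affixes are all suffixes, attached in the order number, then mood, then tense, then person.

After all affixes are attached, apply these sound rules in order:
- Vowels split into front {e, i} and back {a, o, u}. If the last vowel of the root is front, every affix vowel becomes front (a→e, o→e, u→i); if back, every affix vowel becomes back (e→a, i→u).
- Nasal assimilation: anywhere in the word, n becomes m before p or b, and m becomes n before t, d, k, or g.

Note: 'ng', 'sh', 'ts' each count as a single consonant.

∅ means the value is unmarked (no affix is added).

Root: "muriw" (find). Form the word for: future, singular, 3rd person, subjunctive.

Attach number singular -ur → muriwur.
Attach mood subjunctive -wi → muriwurwi.
tense = future: zero marking, form stays muriwurwi.
Attach person 3rd person -az → muriwurwiaz.
Apply vowel harmony: muriwurwiaz → muriwirwiez.
Nasal assimilation: no change.

muriwirwiez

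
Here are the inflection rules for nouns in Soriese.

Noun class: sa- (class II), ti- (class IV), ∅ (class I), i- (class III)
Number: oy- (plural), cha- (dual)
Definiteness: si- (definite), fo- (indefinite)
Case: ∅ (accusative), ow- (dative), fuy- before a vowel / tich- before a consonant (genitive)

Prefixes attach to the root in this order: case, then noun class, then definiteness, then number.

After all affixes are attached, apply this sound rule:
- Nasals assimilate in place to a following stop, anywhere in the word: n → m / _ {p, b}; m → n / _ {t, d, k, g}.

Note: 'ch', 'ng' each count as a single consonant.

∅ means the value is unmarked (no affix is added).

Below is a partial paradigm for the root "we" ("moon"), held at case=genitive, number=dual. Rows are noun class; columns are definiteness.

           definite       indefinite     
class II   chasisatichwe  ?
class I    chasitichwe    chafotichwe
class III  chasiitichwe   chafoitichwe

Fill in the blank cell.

Attach case genitive tich- (before consonant 'w') → tichwe.
Attach noun class class II sa- → satichwe.
Attach definiteness indefinite fo- → fosatichwe.
Attach number dual cha- → chafosatichwe.
Nasal assimilation: no change.

chafosatichwe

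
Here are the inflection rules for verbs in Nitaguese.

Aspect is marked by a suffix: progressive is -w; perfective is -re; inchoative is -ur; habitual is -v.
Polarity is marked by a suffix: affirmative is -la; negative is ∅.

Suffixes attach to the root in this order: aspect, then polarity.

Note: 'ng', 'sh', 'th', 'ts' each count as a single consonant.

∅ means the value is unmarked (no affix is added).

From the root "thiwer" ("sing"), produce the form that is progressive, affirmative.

Attach aspect progressive -w → thiwerw.
Attach polarity affirmative -la → thiwerwla.

thiwerwla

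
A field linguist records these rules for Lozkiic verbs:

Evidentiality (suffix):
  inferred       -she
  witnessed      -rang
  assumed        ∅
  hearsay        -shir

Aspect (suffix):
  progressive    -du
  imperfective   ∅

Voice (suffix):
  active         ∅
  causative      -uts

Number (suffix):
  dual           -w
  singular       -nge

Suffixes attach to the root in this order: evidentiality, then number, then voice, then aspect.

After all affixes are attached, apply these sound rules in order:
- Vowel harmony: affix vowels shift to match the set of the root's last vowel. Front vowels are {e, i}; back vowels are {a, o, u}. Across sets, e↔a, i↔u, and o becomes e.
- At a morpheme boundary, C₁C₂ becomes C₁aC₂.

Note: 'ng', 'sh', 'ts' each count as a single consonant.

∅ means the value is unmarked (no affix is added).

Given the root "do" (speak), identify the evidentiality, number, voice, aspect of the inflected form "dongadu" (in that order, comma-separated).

assumed, singular, active, progressive

Segment: do-nge-du.
evidentiality: ∅ → assumed.
number: -nge → singular.
voice: ∅ → active.
aspect: -du → progressive.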